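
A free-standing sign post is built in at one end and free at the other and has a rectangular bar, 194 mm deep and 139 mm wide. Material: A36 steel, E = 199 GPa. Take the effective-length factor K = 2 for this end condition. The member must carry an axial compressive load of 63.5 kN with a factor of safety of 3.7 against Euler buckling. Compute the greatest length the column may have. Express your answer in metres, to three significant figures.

L_max ≈ 9.53 m

Buckling occurs about the weak axis: I_min = h·b³/12 with b = 139 mm (the shorter side).
I_min = 194×139³/12 = 4.342×10^7 mm⁴
I = 4.342×10^-5 m⁴
Required critical load P_cr = n·P = 3.7 × 63.5 = 235.0 kN = 2.349×10^5 N
From P_cr = π²EI/(K·L)²:  L = (1/K)·√(π²EI/P_cr) = (1/2)·√(π²×1.99×10^11×4.342×10^-5/2.349×10^5)
L = 9.53 m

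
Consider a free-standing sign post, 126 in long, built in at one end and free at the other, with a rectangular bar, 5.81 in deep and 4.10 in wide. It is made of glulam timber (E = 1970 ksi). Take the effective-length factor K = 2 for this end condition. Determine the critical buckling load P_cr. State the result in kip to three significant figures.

P_cr ≈ 10.2 kip

Buckling occurs about the weak axis: I_min = h·b³/12 with b = 4.10 in (the shorter side).
I_min = 5.81×4.10³/12 = 33.37 in⁴
Effective length L_e = K·L = 2 × 126 = 252.0 in
P_cr = π²EI / L_e² = π² × 1970×10³ × 33.37 / 252.0² = 1.022×10^4 lb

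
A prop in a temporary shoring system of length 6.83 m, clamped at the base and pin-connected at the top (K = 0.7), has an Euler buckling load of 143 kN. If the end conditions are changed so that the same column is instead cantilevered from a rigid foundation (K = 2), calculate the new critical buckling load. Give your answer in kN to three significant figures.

P_cr ∝ 1/K², so P_cr,new = P_cr,old × (K_old/K_new)² = 143 × (0.7/2)²
= 143 × 0.1225 = 17.5 kN

P_cr ≈ 17.5 kN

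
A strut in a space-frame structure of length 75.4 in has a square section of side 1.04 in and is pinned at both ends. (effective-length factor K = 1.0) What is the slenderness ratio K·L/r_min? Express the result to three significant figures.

λ ≈ 251

I = a⁴/12 = 1.04⁴/12 = 9.749×10^-2 in⁴
A = 1.082 in²;  r_min = √(I/A) = √(9.749×10^-2/1.082) = 0.3002 in
L_e = K·L = 1 × 75.4 = 75.40 in
λ = L_e / r_min = 75.400 / 0.3002 = 251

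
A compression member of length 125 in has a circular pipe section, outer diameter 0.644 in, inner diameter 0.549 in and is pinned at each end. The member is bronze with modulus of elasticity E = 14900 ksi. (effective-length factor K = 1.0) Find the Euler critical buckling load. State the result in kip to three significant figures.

d_o = 0.644 in, d_i = 0.549 in
I = π(d_o⁴ − d_i⁴)/64 = π(0.644⁴ − 0.5490⁴)/64 = 3.984×10^-3 in⁴
Effective length L_e = K·L = 1 × 125 = 125.0 in
P_cr = π²EI / L_e² = π² × 14900×10³ × 3.984×10^-3 / 125.0² = 37.50 lb

P_cr ≈ 0.0375 kip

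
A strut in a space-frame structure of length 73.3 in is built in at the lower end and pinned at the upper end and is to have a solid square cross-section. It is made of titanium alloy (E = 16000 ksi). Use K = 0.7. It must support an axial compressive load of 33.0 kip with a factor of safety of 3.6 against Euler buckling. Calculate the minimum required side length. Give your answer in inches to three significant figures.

a ≈ 2.21 in

Required P_cr = n·P = 3.6 × 33.0 = 118.8 kip
L_e = K·L = 0.7 × 73.3 = 51.31 in
Required I = P_cr·L_e²/(π²E) = 1.188×10^5 × 51.31² / (π² × 1.60×10^7) = 1.981 in⁴
Solid square: I = a⁴/12  ⇒  a = (12I)^(1/4) = (12×1.981)^(1/4) = 2.21 in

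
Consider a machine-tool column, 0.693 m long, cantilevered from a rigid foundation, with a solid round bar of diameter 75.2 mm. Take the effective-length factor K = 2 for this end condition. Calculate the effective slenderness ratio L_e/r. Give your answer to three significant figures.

I = πd⁴/64 = π×75.2⁴/64 = 1.570×10^6 mm⁴
A = 4.441×10^3 mm²;  r_min = √(I/A) = √(1.570×10^6/4.441×10^3) = 18.80 mm
L_e = K·L = 2 × 0.693 m = 1.386 m = 1386.0 mm
λ = L_e / r_min = 1386.0 / 18.80 = 73.7

λ ≈ 73.7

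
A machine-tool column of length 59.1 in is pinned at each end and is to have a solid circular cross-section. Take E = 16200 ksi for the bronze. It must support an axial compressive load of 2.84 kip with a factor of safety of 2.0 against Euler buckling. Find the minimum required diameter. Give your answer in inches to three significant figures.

Required P_cr = n·P = 2.0 × 2.84 = 5.680 kip
L_e = K·L = 1 × 59.1 = 59.10 in
Required I = P_cr·L_e²/(π²E) = 5.680×10^3 × 59.10² / (π² × 1.62×10^7) = 0.1241 in⁴
Solid circle: I = πd⁴/64  ⇒  d = (64I/π)^(1/4) = (64×0.1241/π)^(1/4) = 1.26 in

d ≈ 1.26 in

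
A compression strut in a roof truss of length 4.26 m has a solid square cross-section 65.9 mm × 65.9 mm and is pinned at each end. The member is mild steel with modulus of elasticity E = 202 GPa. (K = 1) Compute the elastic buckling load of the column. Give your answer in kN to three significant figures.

P_cr ≈ 173 kN

I = a⁴/12 = 65.9⁴/12 = 1.572×10^6 mm⁴
I = 1.572×10^6 mm⁴ = 1.572×10^-6 m⁴
Effective length L_e = K·L = 1 × 4.26 = 4.260 m
P_cr = π²EI / L_e² = π² × 202×10⁹ × 1.572×10^-6 / 4.260² = 1.727×10^5 N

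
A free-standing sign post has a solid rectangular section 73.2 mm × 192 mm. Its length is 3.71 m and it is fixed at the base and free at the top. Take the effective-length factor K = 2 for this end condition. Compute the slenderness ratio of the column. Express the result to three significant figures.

λ ≈ 351

For a rectangle r_min = b/√12 = 73.2/√12 = 21.13 mm
L_e = K·L = 2 × 3.71 m = 7.420 m = 7420.0 mm
λ = L_e / r_min = 7420.0 / 21.13 = 351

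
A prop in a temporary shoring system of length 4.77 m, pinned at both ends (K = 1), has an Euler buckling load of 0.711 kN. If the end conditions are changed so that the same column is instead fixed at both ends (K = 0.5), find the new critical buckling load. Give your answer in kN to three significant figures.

P_cr ∝ 1/K², so P_cr,new = P_cr,old × (K_old/K_new)² = 0.711 × (1/0.5)²
= 0.711 × 4.000 = 2.84 kN

P_cr ≈ 2.84 kN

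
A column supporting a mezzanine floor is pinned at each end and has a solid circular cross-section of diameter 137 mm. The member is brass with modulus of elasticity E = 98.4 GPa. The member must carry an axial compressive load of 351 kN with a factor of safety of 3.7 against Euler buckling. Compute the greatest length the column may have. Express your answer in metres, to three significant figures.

I = πd⁴/64 = π×137⁴/64 = 1.729×10^7 mm⁴
I = 1.729×10^-5 m⁴
Required critical load P_cr = n·P = 3.7 × 351 = 1299 kN = 1.299×10^6 N
From P_cr = π²EI/(K·L)²:  L = (1/K)·√(π²EI/P_cr) = (1/1)·√(π²×9.84×10^10×1.729×10^-5/1.299×10^6)
L = 3.60 m

L_max ≈ 3.60 m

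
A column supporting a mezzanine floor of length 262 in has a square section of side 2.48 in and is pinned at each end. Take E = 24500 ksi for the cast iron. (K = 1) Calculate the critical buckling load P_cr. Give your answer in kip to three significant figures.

P_cr ≈ 11.1 kip

I = a⁴/12 = 2.48⁴/12 = 3.152 in⁴
Effective length L_e = K·L = 1 × 262 = 262.0 in
P_cr = π²EI / L_e² = π² × 24500×10³ × 3.152 / 262.0² = 1.110×10^4 lb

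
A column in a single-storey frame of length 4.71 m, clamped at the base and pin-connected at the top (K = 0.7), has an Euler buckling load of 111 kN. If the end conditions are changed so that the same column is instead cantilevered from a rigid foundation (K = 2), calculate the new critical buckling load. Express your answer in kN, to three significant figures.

P_cr ≈ 13.6 kN

P_cr ∝ 1/K², so P_cr,new = P_cr,old × (K_old/K_new)² = 111 × (0.7/2)²
= 111 × 0.1225 = 13.6 kN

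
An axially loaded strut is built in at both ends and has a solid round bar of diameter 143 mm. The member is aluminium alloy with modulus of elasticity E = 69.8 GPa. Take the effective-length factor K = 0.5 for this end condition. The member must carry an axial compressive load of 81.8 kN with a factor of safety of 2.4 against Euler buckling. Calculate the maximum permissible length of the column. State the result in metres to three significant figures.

L_max ≈ 17.0 m

I = πd⁴/64 = π×143⁴/64 = 2.053×10^7 mm⁴
I = 2.053×10^-5 m⁴
Required critical load P_cr = n·P = 2.4 × 81.8 = 196.3 kN = 1.963×10^5 N
From P_cr = π²EI/(K·L)²:  L = (1/K)·√(π²EI/P_cr) = (1/0.5)·√(π²×6.98×10^10×2.053×10^-5/1.963×10^5)
L = 17.0 m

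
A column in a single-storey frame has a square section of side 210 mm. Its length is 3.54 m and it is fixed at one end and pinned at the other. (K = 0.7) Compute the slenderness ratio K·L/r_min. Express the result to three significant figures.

For a square r = a/√12 = 210/√12 = 60.62 mm
L_e = K·L = 0.7 × 3.54 m = 2.478 m = 2478.0 mm
λ = L_e / r_min = 2478.0 / 60.62 = 40.9

λ ≈ 40.9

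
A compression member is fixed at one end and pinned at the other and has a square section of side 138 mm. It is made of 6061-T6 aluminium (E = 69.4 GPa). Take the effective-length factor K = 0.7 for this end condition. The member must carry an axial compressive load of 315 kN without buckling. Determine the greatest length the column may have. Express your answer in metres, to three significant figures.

L_max ≈ 11.6 m

I = a⁴/12 = 138⁴/12 = 3.022×10^7 mm⁴
I = 3.022×10^-5 m⁴
At the buckling limit P_cr = P = 3.150×10^5 N
From P_cr = π²EI/(K·L)²:  L = (1/K)·√(π²EI/P_cr) = (1/0.7)·√(π²×6.94×10^10×3.022×10^-5/3.150×10^5)
L = 11.6 m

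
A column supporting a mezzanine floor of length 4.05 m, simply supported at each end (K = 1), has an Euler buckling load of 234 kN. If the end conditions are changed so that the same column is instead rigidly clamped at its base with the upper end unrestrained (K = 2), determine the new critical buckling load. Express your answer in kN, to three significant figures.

P_cr ∝ 1/K², so P_cr,new = P_cr,old × (K_old/K_new)² = 234 × (1/2)²
= 234 × 0.2500 = 58.5 kN

P_cr ≈ 58.5 kN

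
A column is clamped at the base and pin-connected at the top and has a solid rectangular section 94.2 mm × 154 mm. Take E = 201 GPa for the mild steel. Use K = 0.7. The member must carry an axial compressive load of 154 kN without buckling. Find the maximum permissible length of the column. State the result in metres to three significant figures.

Buckling occurs about the weak axis: I_min = h·b³/12 with b = 94.2 mm (the shorter side).
I_min = 154×94.2³/12 = 1.073×10^7 mm⁴
I = 1.073×10^-5 m⁴
At the buckling limit P_cr = P = 1.540×10^5 N
From P_cr = π²EI/(K·L)²:  L = (1/K)·√(π²EI/P_cr) = (1/0.7)·√(π²×2.01×10^11×1.073×10^-5/1.540×10^5)
L = 16.8 m

L_max ≈ 16.8 m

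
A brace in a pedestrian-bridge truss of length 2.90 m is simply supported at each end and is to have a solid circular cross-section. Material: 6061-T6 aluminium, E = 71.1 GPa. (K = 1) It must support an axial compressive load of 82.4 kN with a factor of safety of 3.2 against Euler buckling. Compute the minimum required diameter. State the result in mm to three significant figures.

d ≈ 89.6 mm

Required P_cr = n·P = 3.2 × 82.4 = 263.7 kN
L_e = K·L = 1 × 2.90 = 2.900 m
Required I = P_cr·L_e²/(π²E) = 2.637×10^5 × 2.900² / (π² × 7.11×10^10) = 3.160×10^-6 m⁴
I_req = 3.160×10^6 mm⁴
Solid circle: I = πd⁴/64  ⇒  d = (64I/π)^(1/4) = (64×3.160×10^6/π)^(1/4) = 89.6 mm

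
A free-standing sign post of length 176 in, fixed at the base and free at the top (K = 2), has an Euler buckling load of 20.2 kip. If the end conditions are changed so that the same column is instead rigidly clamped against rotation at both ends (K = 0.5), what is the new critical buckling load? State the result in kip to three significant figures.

P_cr ≈ 323 kip

P_cr ∝ 1/K², so P_cr,new = P_cr,old × (K_old/K_new)² = 20.2 × (2/0.5)²
= 20.2 × 16.00 = 323 kip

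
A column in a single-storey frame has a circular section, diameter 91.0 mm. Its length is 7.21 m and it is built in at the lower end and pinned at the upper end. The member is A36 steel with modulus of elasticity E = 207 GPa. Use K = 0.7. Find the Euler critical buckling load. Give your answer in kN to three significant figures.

I = πd⁴/64 = π×91.0⁴/64 = 3.366×10^6 mm⁴
I = 3.366×10^6 mm⁴ = 3.366×10^-6 m⁴
Effective length L_e = K·L = 0.7 × 7.21 = 5.047 m
P_cr = π²EI / L_e² = π² × 207×10⁹ × 3.366×10^-6 / 5.047² = 2.700×10^5 N

P_cr ≈ 270 kN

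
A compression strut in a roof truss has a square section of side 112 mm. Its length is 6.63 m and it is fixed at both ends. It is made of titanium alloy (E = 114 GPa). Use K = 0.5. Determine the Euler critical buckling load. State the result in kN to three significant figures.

I = a⁴/12 = 112⁴/12 = 1.311×10^7 mm⁴
I = 1.311×10^7 mm⁴ = 1.311×10^-5 m⁴
Effective length L_e = K·L = 0.5 × 6.63 = 3.315 m
P_cr = π²EI / L_e² = π² × 114×10⁹ × 1.311×10^-5 / 3.315² = 1.343×10^6 N

P_cr ≈ 1340 kN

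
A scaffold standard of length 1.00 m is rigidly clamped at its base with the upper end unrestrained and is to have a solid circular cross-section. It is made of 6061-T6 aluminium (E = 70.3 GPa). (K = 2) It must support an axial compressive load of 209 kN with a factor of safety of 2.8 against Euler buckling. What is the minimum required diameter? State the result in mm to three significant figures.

Required P_cr = n·P = 2.8 × 209 = 585.2 kN
L_e = K·L = 2 × 1.00 = 2.000 m
Required I = P_cr·L_e²/(π²E) = 5.852×10^5 × 2.000² / (π² × 7.03×10^10) = 3.374×10^-6 m⁴
I_req = 3.374×10^6 mm⁴
Solid circle: I = πd⁴/64  ⇒  d = (64I/π)^(1/4) = (64×3.374×10^6/π)^(1/4) = 91.1 mm

d ≈ 91.1 mm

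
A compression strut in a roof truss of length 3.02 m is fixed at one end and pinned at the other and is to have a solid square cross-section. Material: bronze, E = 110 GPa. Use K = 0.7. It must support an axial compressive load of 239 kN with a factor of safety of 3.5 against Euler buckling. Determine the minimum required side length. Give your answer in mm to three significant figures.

Required P_cr = n·P = 3.5 × 239 = 836.5 kN
L_e = K·L = 0.7 × 3.02 = 2.114 m
Required I = P_cr·L_e²/(π²E) = 8.365×10^5 × 2.114² / (π² × 1.10×10^11) = 3.443×10^-6 m⁴
I_req = 3.443×10^6 mm⁴
Solid square: I = a⁴/12  ⇒  a = (12I)^(1/4) = (12×3.443×10^6)^(1/4) = 80.2 mm

a ≈ 80.2 mm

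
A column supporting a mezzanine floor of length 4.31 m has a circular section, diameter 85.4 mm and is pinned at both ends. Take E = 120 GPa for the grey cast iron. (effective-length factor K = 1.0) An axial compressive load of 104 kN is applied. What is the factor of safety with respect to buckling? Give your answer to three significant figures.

I = πd⁴/64 = π×85.4⁴/64 = 2.611×10^6 mm⁴
I = 2.611×10^6 mm⁴ = 2.611×10^-6 m⁴
Effective length L_e = K·L = 1 × 4.31 = 4.310 m
P_cr = π²EI / L_e² = π² × 120×10⁹ × 2.611×10^-6 / 4.310² = 1.665×10^5 N
Factor of safety n = P_cr / P = 166.47 / 104 = 1.60

n ≈ 1.60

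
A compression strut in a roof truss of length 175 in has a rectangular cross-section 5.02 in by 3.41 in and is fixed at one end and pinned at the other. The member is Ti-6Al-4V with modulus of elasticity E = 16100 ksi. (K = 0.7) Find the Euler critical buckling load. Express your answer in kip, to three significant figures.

Buckling occurs about the weak axis: I_min = h·b³/12 with b = 3.41 in (the shorter side).
I_min = 5.02×3.41³/12 = 16.59 in⁴
Effective length L_e = K·L = 0.7 × 175 = 122.5 in
P_cr = π²EI / L_e² = π² × 16100×10³ × 16.59 / 122.5² = 1.756×10^5 lb

P_cr ≈ 176 kip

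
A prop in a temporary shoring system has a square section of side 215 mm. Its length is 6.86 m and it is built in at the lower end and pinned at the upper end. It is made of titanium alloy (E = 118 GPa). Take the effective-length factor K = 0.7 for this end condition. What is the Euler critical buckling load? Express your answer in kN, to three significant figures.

P_cr ≈ 8990 kN

I = a⁴/12 = 215⁴/12 = 1.781×10^8 mm⁴
I = 1.781×10^8 mm⁴ = 1.781×10^-4 m⁴
Effective length L_e = K·L = 0.7 × 6.86 = 4.802 m
P_cr = π²EI / L_e² = π² × 118×10⁹ × 1.781×10^-4 / 4.802² = 8.993×10^6 N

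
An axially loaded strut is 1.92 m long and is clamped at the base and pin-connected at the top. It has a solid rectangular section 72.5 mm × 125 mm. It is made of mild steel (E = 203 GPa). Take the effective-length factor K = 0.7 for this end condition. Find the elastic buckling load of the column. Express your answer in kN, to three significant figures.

P_cr ≈ 4400 kN

Buckling occurs about the weak axis: I_min = h·b³/12 with b = 72.5 mm (the shorter side).
I_min = 125×72.5³/12 = 3.970×10^6 mm⁴
I = 3.970×10^6 mm⁴ = 3.970×10^-6 m⁴
Effective length L_e = K·L = 0.7 × 1.92 = 1.344 m
P_cr = π²EI / L_e² = π² × 203×10⁹ × 3.970×10^-6 / 1.344² = 4.403×10^6 N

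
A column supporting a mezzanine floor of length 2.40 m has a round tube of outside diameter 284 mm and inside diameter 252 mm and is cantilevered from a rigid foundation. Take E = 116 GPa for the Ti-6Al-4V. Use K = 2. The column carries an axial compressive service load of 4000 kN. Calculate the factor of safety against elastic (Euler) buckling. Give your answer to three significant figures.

n ≈ 1.51

d_o = 284 mm, d_i = 252 mm
I = π(d_o⁴ − d_i⁴)/64 = π(284⁴ − 252.0⁴)/64 = 1.214×10^8 mm⁴
I = 1.214×10^8 mm⁴ = 1.214×10^-4 m⁴
Effective length L_e = K·L = 2 × 2.40 = 4.800 m
P_cr = π²EI / L_e² = π² × 116×10⁹ × 1.214×10^-4 / 4.800² = 6.031×10^6 N
Factor of safety n = P_cr / P = 6031.2 / 4000 = 1.51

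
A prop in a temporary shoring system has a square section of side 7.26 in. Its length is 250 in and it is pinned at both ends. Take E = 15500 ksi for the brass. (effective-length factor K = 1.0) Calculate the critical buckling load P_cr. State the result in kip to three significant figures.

I = a⁴/12 = 7.26⁴/12 = 231.5 in⁴
Effective length L_e = K·L = 1 × 250 = 250.0 in
P_cr = π²EI / L_e² = π² × 15500×10³ × 231.5 / 250.0² = 5.667×10^5 lb

P_cr ≈ 567 kip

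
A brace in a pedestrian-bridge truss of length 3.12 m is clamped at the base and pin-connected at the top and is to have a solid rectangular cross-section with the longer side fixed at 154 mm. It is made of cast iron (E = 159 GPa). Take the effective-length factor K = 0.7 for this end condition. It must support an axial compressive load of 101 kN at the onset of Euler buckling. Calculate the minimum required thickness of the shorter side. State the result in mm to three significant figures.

L_e = K·L = 0.7 × 3.12 = 2.184 m
Required I = P_cr·L_e²/(π²E) = 1.010×10^5 × 2.184² / (π² × 1.59×10^11) = 3.070×10^-7 m⁴
I_req = 3.070×10^5 mm⁴
Rectangle, weak axis: I_min = h·b³/12 with h = 154 mm fixed  ⇒  b = (12I/h)^(1/3) = 28.8 mm

b ≈ 28.8 mm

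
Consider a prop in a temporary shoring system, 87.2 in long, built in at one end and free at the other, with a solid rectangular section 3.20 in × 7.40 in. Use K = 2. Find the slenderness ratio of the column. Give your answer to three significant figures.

λ ≈ 189

For a rectangle r_min = b/√12 = 3.20/√12 = 0.9238 in
L_e = K·L = 2 × 87.2 = 174.4 in
λ = L_e / r_min = 174.40 / 0.9238 = 189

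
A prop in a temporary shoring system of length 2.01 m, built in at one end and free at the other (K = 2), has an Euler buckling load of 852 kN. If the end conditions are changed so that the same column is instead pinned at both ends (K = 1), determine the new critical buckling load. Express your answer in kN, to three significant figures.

P_cr ≈ 3410 kN

P_cr ∝ 1/K², so P_cr,new = P_cr,old × (K_old/K_new)² = 852 × (2/1)²
= 852 × 4.000 = 3410 kN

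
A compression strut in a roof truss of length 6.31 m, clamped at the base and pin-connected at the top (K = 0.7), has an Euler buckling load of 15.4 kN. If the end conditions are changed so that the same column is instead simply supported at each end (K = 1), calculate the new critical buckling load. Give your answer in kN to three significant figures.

P_cr ≈ 7.55 kN

P_cr ∝ 1/K², so P_cr,new = P_cr,old × (K_old/K_new)² = 15.4 × (0.7/1)²
= 15.4 × 0.4900 = 7.55 kN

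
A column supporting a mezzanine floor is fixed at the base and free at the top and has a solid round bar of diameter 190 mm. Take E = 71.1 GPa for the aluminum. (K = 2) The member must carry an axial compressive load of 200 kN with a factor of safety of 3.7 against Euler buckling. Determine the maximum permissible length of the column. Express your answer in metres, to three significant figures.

I = πd⁴/64 = π×190⁴/64 = 6.397×10^7 mm⁴
I = 6.397×10^-5 m⁴
Required critical load P_cr = n·P = 3.7 × 200 = 740.0 kN = 7.400×10^5 N
From P_cr = π²EI/(K·L)²:  L = (1/K)·√(π²EI/P_cr) = (1/2)·√(π²×7.11×10^10×6.397×10^-5/7.400×10^5)
L = 3.89 m

L_max ≈ 3.89 m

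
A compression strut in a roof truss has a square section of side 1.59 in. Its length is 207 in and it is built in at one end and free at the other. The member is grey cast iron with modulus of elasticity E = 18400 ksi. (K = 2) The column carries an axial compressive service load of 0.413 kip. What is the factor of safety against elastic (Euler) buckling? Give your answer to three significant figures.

I = a⁴/12 = 1.59⁴/12 = 0.5326 in⁴
Effective length L_e = K·L = 2 × 207 = 414.0 in
P_cr = π²EI / L_e² = π² × 18400×10³ × 0.5326 / 414.0² = 564.3 lb
Factor of safety n = P_cr / P = 0.56432 / 0.413 = 1.37

n ≈ 1.37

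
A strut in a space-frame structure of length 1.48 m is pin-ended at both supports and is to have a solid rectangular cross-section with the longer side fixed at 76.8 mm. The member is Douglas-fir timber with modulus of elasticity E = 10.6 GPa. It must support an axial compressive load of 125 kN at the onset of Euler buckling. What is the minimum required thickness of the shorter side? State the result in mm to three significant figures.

b ≈ 74.2 mm

L_e = K·L = 1 × 1.48 = 1.480 m
Required I = P_cr·L_e²/(π²E) = 1.250×10^5 × 1.480² / (π² × 1.06×10^10) = 2.617×10^-6 m⁴
I_req = 2.617×10^6 mm⁴
Rectangle, weak axis: I_min = h·b³/12 with h = 76.8 mm fixed  ⇒  b = (12I/h)^(1/3) = 74.2 mm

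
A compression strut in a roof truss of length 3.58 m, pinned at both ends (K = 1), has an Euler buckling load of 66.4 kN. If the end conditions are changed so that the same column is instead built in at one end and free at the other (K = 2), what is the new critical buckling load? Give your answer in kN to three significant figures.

P_cr ≈ 16.6 kN

P_cr ∝ 1/K², so P_cr,new = P_cr,old × (K_old/K_new)² = 66.4 × (1/2)²
= 66.4 × 0.2500 = 16.6 kN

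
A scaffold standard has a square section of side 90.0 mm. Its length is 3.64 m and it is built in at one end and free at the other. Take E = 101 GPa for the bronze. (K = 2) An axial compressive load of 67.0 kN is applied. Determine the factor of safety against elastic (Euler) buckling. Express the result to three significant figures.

I = a⁴/12 = 90.0⁴/12 = 5.468×10^6 mm⁴
I = 5.468×10^6 mm⁴ = 5.468×10^-6 m⁴
Effective length L_e = K·L = 2 × 3.64 = 7.280 m
P_cr = π²EI / L_e² = π² × 101×10⁹ × 5.468×10^-6 / 7.280² = 1.028×10^5 N
Factor of safety n = P_cr / P = 102.84 / 67.0 = 1.53

n ≈ 1.53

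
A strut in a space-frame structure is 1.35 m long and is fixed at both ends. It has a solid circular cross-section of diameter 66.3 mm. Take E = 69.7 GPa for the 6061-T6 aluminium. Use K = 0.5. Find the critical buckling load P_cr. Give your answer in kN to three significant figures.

P_cr ≈ 1430 kN

I = πd⁴/64 = π×66.3⁴/64 = 9.485×10^5 mm⁴
I = 9.485×10^5 mm⁴ = 9.485×10^-7 m⁴
Effective length L_e = K·L = 0.5 × 1.35 = 0.6750 m
P_cr = π²EI / L_e² = π² × 69.7×10⁹ × 9.485×10^-7 / 0.6750² = 1.432×10^6 N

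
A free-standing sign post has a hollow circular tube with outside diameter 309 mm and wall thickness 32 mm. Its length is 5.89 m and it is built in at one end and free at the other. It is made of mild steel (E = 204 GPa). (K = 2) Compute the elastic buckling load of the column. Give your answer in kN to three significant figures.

Inner diameter d_i = 309 − 2×32 = 245.0 mm
I = π(d_o⁴ − d_i⁴)/64 = π(309⁴ − 245.0⁴)/64 = 2.706×10^8 mm⁴
I = 2.706×10^8 mm⁴ = 2.706×10^-4 m⁴
Effective length L_e = K·L = 2 × 5.89 = 11.78 m
P_cr = π²EI / L_e² = π² × 204×10⁹ × 2.706×10^-4 / 11.78² = 3.927×10^6 N

P_cr ≈ 3930 kN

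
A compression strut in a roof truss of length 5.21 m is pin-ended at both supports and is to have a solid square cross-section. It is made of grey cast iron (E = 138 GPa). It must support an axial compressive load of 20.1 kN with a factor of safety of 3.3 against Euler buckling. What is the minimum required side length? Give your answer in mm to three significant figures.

Required P_cr = n·P = 3.3 × 20.1 = 66.33 kN
L_e = K·L = 1 × 5.21 = 5.210 m
Required I = P_cr·L_e²/(π²E) = 6.633×10^4 × 5.210² / (π² × 1.38×10^11) = 1.322×10^-6 m⁴
I_req = 1.322×10^6 mm⁴
Solid square: I = a⁴/12  ⇒  a = (12I)^(1/4) = (12×1.322×10^6)^(1/4) = 63.1 mm

a ≈ 63.1 mm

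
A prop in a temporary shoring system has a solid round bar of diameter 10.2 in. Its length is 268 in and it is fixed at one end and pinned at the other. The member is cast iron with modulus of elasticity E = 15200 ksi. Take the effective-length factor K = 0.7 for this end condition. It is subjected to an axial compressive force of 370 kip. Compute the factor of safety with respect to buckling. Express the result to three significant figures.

I = πd⁴/64 = π×10.2⁴/64 = 531.3 in⁴
Effective length L_e = K·L = 0.7 × 268 = 187.6 in
P_cr = π²EI / L_e² = π² × 15200×10³ × 531.3 / 187.6² = 2.265×10^6 lb
Factor of safety n = P_cr / P = 2264.9 / 370 = 6.12

n ≈ 6.12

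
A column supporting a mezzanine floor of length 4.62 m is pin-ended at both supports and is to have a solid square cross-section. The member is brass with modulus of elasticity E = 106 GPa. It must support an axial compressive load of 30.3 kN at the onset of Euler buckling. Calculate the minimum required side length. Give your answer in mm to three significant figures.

L_e = K·L = 1 × 4.62 = 4.620 m
Required I = P_cr·L_e²/(π²E) = 3.030×10^4 × 4.620² / (π² × 1.06×10^11) = 6.182×10^-7 m⁴
I_req = 6.182×10^5 mm⁴
Solid square: I = a⁴/12  ⇒  a = (12I)^(1/4) = (12×6.182×10^5)^(1/4) = 52.2 mm

a ≈ 52.2 mm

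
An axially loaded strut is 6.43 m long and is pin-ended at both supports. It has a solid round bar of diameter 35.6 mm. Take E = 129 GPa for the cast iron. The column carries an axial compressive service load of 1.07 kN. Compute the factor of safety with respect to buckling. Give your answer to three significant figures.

n ≈ 2.27

I = πd⁴/64 = π×35.6⁴/64 = 7.884×10^4 mm⁴
I = 7.884×10^4 mm⁴ = 7.884×10^-8 m⁴
Effective length L_e = K·L = 1 × 6.43 = 6.430 m
P_cr = π²EI / L_e² = π² × 129×10⁹ × 7.884×10^-8 / 6.430² = 2.428×10^3 N
Factor of safety n = P_cr / P = 2.4279 / 1.07 = 2.27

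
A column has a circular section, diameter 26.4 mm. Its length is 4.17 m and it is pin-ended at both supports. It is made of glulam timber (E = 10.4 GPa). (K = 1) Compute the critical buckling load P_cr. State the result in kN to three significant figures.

I = πd⁴/64 = π×26.4⁴/64 = 2.384×10^4 mm⁴
I = 2.384×10^4 mm⁴ = 2.384×10^-8 m⁴
Effective length L_e = K·L = 1 × 4.17 = 4.170 m
P_cr = π²EI / L_e² = π² × 10.4×10⁹ × 2.384×10^-8 / 4.170² = 140.7 N

P_cr ≈ 0.141 kN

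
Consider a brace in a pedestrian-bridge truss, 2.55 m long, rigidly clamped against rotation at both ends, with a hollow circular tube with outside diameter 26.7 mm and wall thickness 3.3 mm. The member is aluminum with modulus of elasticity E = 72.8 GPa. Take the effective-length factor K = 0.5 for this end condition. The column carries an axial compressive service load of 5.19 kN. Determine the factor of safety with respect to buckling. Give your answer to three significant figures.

Inner diameter d_i = 26.7 − 2×3.3 = 20.10 mm
I = π(d_o⁴ − d_i⁴)/64 = π(26.7⁴ − 20.10⁴)/64 = 1.693×10^4 mm⁴
I = 1.693×10^4 mm⁴ = 1.693×10^-8 m⁴
Effective length L_e = K·L = 0.5 × 2.55 = 1.275 m
P_cr = π²EI / L_e² = π² × 72.8×10⁹ × 1.693×10^-8 / 1.275² = 7.485×10^3 N
Factor of safety n = P_cr / P = 7.4849 / 5.19 = 1.44

n ≈ 1.44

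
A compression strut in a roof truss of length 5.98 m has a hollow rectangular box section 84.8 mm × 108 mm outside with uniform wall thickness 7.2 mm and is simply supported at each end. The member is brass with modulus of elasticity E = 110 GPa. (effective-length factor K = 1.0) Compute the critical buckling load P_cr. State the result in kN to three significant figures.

Inner dimensions: h_i = 108 − 2×7.2 = 93.60 mm, b_i = 84.8 − 2×7.2 = 70.40 mm
Weak-axis I_min = (h_o·b_o³ − h_i·b_i³)/12 with b_o = 84.8, b_i = 70.40 mm (shorter outer/inner sides).
I_min = (108×84.8³ − 93.60×70.40³)/12 = 2.767×10^6 mm⁴
I = 2.767×10^6 mm⁴ = 2.767×10^-6 m⁴
Effective length L_e = K·L = 1 × 5.98 = 5.980 m
P_cr = π²EI / L_e² = π² × 110×10⁹ × 2.767×10^-6 / 5.980² = 8.399×10^4 N

P_cr ≈ 84.0 kN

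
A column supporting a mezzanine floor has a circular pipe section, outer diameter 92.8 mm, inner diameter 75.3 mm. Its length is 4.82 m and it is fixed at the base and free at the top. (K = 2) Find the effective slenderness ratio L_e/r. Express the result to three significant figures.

d_o = 92.8 mm, d_i = 75.3 mm
I = π(d_o⁴ − d_i⁴)/64 = π(92.8⁴ − 75.30⁴)/64 = 2.062×10^6 mm⁴
A = 2.310×10^3 mm²;  r_min = √(I/A) = √(2.062×10^6/2.310×10^3) = 29.88 mm
L_e = K·L = 2 × 4.82 m = 9.640 m = 9640.0 mm
λ = L_e / r_min = 9640.0 / 29.88 = 323

λ ≈ 323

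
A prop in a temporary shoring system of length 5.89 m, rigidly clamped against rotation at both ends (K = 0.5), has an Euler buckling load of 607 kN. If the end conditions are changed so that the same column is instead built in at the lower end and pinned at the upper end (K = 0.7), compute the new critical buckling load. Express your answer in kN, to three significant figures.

P_cr ∝ 1/K², so P_cr,new = P_cr,old × (K_old/K_new)² = 607 × (0.5/0.7)²
= 607 × 0.5102 = 310 kN

P_cr ≈ 310 kN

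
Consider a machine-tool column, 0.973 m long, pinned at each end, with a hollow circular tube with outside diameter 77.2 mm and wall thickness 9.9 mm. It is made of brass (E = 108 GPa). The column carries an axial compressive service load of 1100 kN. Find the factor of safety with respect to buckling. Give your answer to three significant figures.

Inner diameter d_i = 77.2 − 2×9.9 = 57.40 mm
I = π(d_o⁴ − d_i⁴)/64 = π(77.2⁴ − 57.40⁴)/64 = 1.211×10^6 mm⁴
I = 1.211×10^6 mm⁴ = 1.211×10^-6 m⁴
Effective length L_e = K·L = 1 × 0.973 = 0.9730 m
P_cr = π²EI / L_e² = π² × 108×10⁹ × 1.211×10^-6 / 0.9730² = 1.363×10^6 N
Factor of safety n = P_cr / P = 1363.1 / 1100 = 1.24

n ≈ 1.24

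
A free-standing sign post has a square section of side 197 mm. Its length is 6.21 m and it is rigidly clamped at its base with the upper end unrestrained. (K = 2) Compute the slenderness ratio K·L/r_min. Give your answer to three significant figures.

λ ≈ 218

For a square r = a/√12 = 197/√12 = 56.87 mm
L_e = K·L = 2 × 6.21 m = 12.42 m = 12420 mm
λ = L_e / r_min = 12420 / 56.87 = 218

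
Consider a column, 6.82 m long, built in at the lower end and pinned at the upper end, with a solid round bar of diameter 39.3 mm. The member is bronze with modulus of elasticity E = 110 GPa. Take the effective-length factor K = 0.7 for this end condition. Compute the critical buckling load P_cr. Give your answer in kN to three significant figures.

I = πd⁴/64 = π×39.3⁴/64 = 1.171×10^5 mm⁴
I = 1.171×10^5 mm⁴ = 1.171×10^-7 m⁴
Effective length L_e = K·L = 0.7 × 6.82 = 4.774 m
P_cr = π²EI / L_e² = π² × 110×10⁹ × 1.171×10^-7 / 4.774² = 5.578×10^3 N

P_cr ≈ 5.58 kN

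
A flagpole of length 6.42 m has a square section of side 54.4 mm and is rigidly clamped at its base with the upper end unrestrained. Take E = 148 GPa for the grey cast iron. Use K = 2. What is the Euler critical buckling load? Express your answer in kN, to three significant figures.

P_cr ≈ 6.47 kN

I = a⁴/12 = 54.4⁴/12 = 7.298×10^5 mm⁴
I = 7.298×10^5 mm⁴ = 7.298×10^-7 m⁴
Effective length L_e = K·L = 2 × 6.42 = 12.84 m
P_cr = π²EI / L_e² = π² × 148×10⁹ × 7.298×10^-7 / 12.84² = 6.466×10^3 N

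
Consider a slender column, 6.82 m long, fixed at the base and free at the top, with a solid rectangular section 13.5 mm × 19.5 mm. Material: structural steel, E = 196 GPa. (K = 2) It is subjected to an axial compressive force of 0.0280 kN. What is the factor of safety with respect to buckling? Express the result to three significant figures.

n ≈ 1.48

Buckling occurs about the weak axis: I_min = h·b³/12 with b = 13.5 mm (the shorter side).
I_min = 19.5×13.5³/12 = 3.998×10^3 mm⁴
I = 3.998×10^3 mm⁴ = 3.998×10^-9 m⁴
Effective length L_e = K·L = 2 × 6.82 = 13.64 m
P_cr = π²EI / L_e² = π² × 196×10⁹ × 3.998×10^-9 / 13.64² = 41.57 N
Factor of safety n = P_cr / P = 0.041570 / 0.0280 = 1.48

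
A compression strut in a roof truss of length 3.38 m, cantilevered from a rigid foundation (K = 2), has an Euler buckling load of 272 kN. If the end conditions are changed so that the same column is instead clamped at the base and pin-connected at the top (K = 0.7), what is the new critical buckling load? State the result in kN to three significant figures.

P_cr ≈ 2220 kN

P_cr ∝ 1/K², so P_cr,new = P_cr,old × (K_old/K_new)² = 272 × (2/0.7)²
= 272 × 8.163 = 2220 kN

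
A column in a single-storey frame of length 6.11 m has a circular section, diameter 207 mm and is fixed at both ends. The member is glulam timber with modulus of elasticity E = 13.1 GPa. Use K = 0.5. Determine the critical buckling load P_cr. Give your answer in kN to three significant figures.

P_cr ≈ 1250 kN

I = πd⁴/64 = π×207⁴/64 = 9.013×10^7 mm⁴
I = 9.013×10^7 mm⁴ = 9.013×10^-5 m⁴
Effective length L_e = K·L = 0.5 × 6.11 = 3.055 m
P_cr = π²EI / L_e² = π² × 13.1×10⁹ × 9.013×10^-5 / 3.055² = 1.249×10^6 N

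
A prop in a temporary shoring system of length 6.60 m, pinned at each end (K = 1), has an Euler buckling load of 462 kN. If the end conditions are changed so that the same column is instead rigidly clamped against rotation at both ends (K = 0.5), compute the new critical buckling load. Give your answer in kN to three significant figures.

P_cr ∝ 1/K², so P_cr,new = P_cr,old × (K_old/K_new)² = 462 × (1/0.5)²
= 462 × 4.000 = 1850 kN

P_cr ≈ 1850 kN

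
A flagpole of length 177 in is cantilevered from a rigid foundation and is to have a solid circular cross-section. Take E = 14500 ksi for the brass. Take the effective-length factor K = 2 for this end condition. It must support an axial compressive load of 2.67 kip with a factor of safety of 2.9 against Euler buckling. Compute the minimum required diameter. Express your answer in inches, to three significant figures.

Required P_cr = n·P = 2.9 × 2.67 = 7.743 kip
L_e = K·L = 2 × 177 = 354.0 in
Required I = P_cr·L_e²/(π²E) = 7.743×10^3 × 354.0² / (π² × 1.45×10^7) = 6.780 in⁴
Solid circle: I = πd⁴/64  ⇒  d = (64I/π)^(1/4) = (64×6.780/π)^(1/4) = 3.43 in

d ≈ 3.43 in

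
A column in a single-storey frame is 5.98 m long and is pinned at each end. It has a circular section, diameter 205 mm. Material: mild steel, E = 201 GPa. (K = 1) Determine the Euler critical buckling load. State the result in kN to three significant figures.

P_cr ≈ 4810 kN

I = πd⁴/64 = π×205⁴/64 = 8.669×10^7 mm⁴
I = 8.669×10^7 mm⁴ = 8.669×10^-5 m⁴
Effective length L_e = K·L = 1 × 5.98 = 5.980 m
P_cr = π²EI / L_e² = π² × 201×10⁹ × 8.669×10^-5 / 5.980² = 4.809×10^6 N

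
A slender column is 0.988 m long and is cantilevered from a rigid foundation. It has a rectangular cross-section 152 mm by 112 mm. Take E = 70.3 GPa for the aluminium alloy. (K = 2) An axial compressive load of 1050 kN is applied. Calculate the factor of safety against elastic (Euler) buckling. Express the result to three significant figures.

n ≈ 3.01

Buckling occurs about the weak axis: I_min = h·b³/12 with b = 112 mm (the shorter side).
I_min = 152×112³/12 = 1.780×10^7 mm⁴
I = 1.780×10^7 mm⁴ = 1.780×10^-5 m⁴
Effective length L_e = K·L = 2 × 0.988 = 1.976 m
P_cr = π²EI / L_e² = π² × 70.3×10⁹ × 1.780×10^-5 / 1.976² = 3.162×10^6 N
Factor of safety n = P_cr / P = 3162.3 / 1050 = 3.01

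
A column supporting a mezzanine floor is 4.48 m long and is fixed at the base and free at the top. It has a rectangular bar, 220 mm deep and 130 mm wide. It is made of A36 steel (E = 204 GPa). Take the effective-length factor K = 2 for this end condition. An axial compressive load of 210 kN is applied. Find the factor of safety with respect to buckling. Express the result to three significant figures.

n ≈ 4.81

Buckling occurs about the weak axis: I_min = h·b³/12 with b = 130 mm (the shorter side).
I_min = 220×130³/12 = 4.028×10^7 mm⁴
I = 4.028×10^7 mm⁴ = 4.028×10^-5 m⁴
Effective length L_e = K·L = 2 × 4.48 = 8.960 m
P_cr = π²EI / L_e² = π² × 204×10⁹ × 4.028×10^-5 / 8.960² = 1.010×10^6 N
Factor of safety n = P_cr / P = 1010.1 / 210 = 4.81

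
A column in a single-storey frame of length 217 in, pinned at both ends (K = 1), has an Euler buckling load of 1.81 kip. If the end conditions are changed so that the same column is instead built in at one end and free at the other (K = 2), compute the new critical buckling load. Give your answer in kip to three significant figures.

P_cr ≈ 0.452 kip

P_cr ∝ 1/K², so P_cr,new = P_cr,old × (K_old/K_new)² = 1.81 × (1/2)²
= 1.81 × 0.2500 = 0.452 kip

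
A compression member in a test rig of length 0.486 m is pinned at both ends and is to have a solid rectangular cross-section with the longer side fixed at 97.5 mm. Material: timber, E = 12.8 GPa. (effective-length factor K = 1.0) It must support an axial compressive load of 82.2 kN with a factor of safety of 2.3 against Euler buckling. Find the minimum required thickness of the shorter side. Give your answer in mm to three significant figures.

b ≈ 35.2 mm

Required P_cr = n·P = 2.3 × 82.2 = 189.1 kN
L_e = K·L = 1 × 0.486 = 0.4860 m
Required I = P_cr·L_e²/(π²E) = 1.891×10^5 × 0.4860² / (π² × 1.28×10^10) = 3.535×10^-7 m⁴
I_req = 3.535×10^5 mm⁴
Rectangle, weak axis: I_min = h·b³/12 with h = 97.5 mm fixed  ⇒  b = (12I/h)^(1/3) = 35.2 mm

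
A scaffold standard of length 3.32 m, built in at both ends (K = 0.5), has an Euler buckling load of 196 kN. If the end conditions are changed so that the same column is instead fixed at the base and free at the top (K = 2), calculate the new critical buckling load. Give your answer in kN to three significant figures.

P_cr ∝ 1/K², so P_cr,new = P_cr,old × (K_old/K_new)² = 196 × (0.5/2)²
= 196 × 0.06250 = 12.2 kN

P_cr ≈ 12.2 kN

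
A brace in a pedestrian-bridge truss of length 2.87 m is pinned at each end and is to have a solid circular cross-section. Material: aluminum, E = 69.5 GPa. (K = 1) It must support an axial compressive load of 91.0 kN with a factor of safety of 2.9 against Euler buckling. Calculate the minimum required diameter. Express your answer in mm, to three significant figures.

Required P_cr = n·P = 2.9 × 91.0 = 263.9 kN
L_e = K·L = 1 × 2.87 = 2.870 m
Required I = P_cr·L_e²/(π²E) = 2.639×10^5 × 2.870² / (π² × 6.95×10^10) = 3.169×10^-6 m⁴
I_req = 3.169×10^6 mm⁴
Solid circle: I = πd⁴/64  ⇒  d = (64I/π)^(1/4) = (64×3.169×10^6/π)^(1/4) = 89.6 mm

d ≈ 89.6 mm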